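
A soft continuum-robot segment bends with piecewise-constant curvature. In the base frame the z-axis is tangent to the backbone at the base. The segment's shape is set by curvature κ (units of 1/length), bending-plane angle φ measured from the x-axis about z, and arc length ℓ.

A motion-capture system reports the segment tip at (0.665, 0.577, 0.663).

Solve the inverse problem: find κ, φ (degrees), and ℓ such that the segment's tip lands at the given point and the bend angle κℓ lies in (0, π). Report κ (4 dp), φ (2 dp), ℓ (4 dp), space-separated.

1.4496 40.95 1.2767

ρ = √(x²+y²) = √(0.665² + 0.577²) = 0.88043
φ = atan2(y, x) mod 360° = atan2(0.577, 0.665) = 40.9472°
|p|² = ρ² + z² = 0.88043² + 0.663² = 1.21472
κ = 2ρ / |p|² = 2×0.88043 / 1.21472 = 1.44960
θ = 2·atan2(ρ, z) = 2·atan2(0.88043, 0.663) = 1.85070 rad
ℓ = θ/κ = 1.85070/1.44960 = 1.27670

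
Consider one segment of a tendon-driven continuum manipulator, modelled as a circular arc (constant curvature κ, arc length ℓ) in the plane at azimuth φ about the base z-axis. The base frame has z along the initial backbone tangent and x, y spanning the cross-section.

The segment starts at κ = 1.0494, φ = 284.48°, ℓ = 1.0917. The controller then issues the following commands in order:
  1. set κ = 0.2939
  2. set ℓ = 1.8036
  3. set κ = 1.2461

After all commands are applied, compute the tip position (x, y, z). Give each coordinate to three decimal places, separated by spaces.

0.326 -1.264 0.626

initial: κ=1.0494, φ=284.48°, ℓ=1.0917
cmd 1: set κ=0.2939 → (κ,φ,ℓ)=(0.2939,284.48°,1.0917) → tip=(0.0434,-0.1681,1.0731)
cmd 2: set ℓ=1.8036 → (κ,φ,ℓ)=(0.2939,284.48°,1.8036) → tip=(0.1168,-0.4521,1.7203)
cmd 3: set κ=1.2461 → (κ,φ,ℓ)=(1.2461,284.48°,1.8036) → tip=(0.3263,-1.2636,0.6257)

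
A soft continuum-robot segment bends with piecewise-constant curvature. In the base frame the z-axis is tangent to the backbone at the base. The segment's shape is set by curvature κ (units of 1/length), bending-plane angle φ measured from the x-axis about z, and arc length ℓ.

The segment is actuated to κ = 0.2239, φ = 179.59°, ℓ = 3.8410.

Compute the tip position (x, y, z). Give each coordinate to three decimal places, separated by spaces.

θ = κ·ℓ = 0.2239 × 3.8410 = 0.86000 rad
ρ = (1 − cos θ)/κ = (1 − 0.65244)/0.2239 = 1.55231
z = sin θ / κ = 0.75784/0.2239 = 3.38474
x = ρ cos φ = 1.55231 × cos(179.59°) = -1.55227
y = ρ sin φ = 1.55231 × sin(179.59°) = 0.01111

-1.552 0.011 3.385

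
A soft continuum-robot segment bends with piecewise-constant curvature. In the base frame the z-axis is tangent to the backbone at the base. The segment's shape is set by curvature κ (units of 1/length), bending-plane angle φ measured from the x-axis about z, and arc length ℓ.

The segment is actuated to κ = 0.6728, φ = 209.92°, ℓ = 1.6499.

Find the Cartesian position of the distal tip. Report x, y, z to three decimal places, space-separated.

-0.715 -0.412 1.331

θ = κ·ℓ = 0.6728 × 1.6499 = 1.11005 rad
ρ = (1 − cos θ)/κ = (1 − 0.44461)/0.6728 = 0.82548
z = sin θ / κ = 0.89572/0.6728 = 1.33133
x = ρ cos φ = 0.82548 × cos(209.92°) = -0.71547
y = ρ sin φ = 0.82548 × sin(209.92°) = -0.41174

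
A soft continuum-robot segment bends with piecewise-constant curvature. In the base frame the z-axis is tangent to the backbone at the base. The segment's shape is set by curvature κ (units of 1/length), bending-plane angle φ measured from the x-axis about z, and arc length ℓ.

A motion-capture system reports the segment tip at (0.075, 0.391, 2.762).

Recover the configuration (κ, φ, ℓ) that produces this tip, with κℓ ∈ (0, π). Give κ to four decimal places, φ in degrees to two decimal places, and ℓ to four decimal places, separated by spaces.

ρ = √(x²+y²) = √(0.075² + 0.391²) = 0.39813
φ = atan2(y, x) mod 360° = atan2(0.391, 0.075) = 79.1417°
|p|² = ρ² + z² = 0.39813² + 2.762² = 7.78715
κ = 2ρ / |p|² = 2×0.39813 / 7.78715 = 0.10225
θ = 2·atan2(ρ, z) = 2·atan2(0.39813, 2.762) = 0.28632 rad
ℓ = θ/κ = 0.28632/0.10225 = 2.80010

0.1023 79.14 2.8001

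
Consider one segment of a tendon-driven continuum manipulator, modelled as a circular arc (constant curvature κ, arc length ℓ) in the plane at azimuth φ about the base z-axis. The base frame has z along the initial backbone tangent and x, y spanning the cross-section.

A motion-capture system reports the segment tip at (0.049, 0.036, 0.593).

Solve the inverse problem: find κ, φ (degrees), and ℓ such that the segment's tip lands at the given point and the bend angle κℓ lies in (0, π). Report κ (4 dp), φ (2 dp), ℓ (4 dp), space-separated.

0.3422 36.30 0.5971

ρ = √(x²+y²) = √(0.049² + 0.036²) = 0.06080
φ = atan2(y, x) mod 360° = atan2(0.036, 0.049) = 36.3045°
|p|² = ρ² + z² = 0.06080² + 0.593² = 0.35535
κ = 2ρ / |p|² = 2×0.06080 / 0.35535 = 0.34222
θ = 2·atan2(ρ, z) = 2·atan2(0.06080, 0.593) = 0.20435 rad
ℓ = θ/κ = 0.20435/0.34222 = 0.59715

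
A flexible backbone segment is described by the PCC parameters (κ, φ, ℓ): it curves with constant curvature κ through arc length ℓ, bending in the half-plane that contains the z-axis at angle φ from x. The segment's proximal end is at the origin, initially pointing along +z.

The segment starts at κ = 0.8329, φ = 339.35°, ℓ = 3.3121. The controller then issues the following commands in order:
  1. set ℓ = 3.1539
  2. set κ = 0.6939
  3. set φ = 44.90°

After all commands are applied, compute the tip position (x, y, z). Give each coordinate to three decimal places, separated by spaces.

1.612 1.606 1.175

initial: κ=0.8329, φ=339.35°, ℓ=3.3121
cmd 1: set ℓ=3.1539 → (κ,φ,ℓ)=(0.8329,339.35°,3.1539) → tip=(2.1014,-0.7920,0.5910)
cmd 2: set κ=0.6939 → (κ,φ,ℓ)=(0.6939,339.35°,3.1539) → tip=(2.1296,-0.8026,1.1748)
cmd 3: set φ=44.90° → (κ,φ,ℓ)=(0.6939,44.90°,3.1539) → tip=(1.6120,1.6064,1.1748)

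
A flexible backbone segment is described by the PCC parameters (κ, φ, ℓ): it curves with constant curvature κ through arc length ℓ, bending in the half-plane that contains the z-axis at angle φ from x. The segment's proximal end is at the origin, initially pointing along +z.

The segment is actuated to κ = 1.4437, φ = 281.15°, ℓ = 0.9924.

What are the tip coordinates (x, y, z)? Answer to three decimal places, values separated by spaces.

0.116 -0.586 0.686

θ = κ·ℓ = 1.4437 × 0.9924 = 1.43273 rad
ρ = (1 − cos θ)/κ = (1 − 0.13763)/1.4437 = 0.59733
z = sin θ / κ = 0.99048/1.4437 = 0.68607
x = ρ cos φ = 0.59733 × cos(281.15°) = 0.11551
y = ρ sin φ = 0.59733 × sin(281.15°) = -0.58606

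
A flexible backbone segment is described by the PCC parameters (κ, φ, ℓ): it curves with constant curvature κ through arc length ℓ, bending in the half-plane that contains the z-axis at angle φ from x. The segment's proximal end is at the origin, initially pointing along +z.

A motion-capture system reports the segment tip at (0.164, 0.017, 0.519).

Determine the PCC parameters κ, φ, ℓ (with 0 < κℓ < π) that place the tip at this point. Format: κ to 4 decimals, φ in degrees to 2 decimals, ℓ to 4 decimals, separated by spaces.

1.1120 5.92 0.5532

ρ = √(x²+y²) = √(0.164² + 0.017²) = 0.16488
φ = atan2(y, x) mod 360° = atan2(0.017, 0.164) = 5.9181°
|p|² = ρ² + z² = 0.16488² + 0.519² = 0.29655
κ = 2ρ / |p|² = 2×0.16488 / 0.29655 = 1.11199
θ = 2·atan2(ρ, z) = 2·atan2(0.16488, 0.519) = 0.61520 rad
ℓ = θ/κ = 0.61520/1.11199 = 0.55324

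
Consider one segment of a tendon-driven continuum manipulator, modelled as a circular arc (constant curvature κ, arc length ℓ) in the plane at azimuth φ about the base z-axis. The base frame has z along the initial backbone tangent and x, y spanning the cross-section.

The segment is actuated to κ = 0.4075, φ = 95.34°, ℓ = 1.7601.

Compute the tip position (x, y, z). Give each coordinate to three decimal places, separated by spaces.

-0.056 0.602 1.613

θ = κ·ℓ = 0.4075 × 1.7601 = 0.71724 rad
ρ = (1 − cos θ)/κ = (1 − 0.75362)/0.4075 = 0.60461
z = sin θ / κ = 0.65731/0.4075 = 1.61303
x = ρ cos φ = 0.60461 × cos(95.34°) = -0.05627
y = ρ sin φ = 0.60461 × sin(95.34°) = 0.60198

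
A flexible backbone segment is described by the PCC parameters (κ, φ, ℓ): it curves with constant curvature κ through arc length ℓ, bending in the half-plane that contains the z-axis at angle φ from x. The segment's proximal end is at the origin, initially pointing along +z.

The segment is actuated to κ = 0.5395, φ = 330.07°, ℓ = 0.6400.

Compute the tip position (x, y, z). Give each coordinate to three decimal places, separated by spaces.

0.095 -0.055 0.627

θ = κ·ℓ = 0.5395 × 0.6400 = 0.34528 rad
ρ = (1 − cos θ)/κ = (1 − 0.94098)/0.5395 = 0.10940
z = sin θ / κ = 0.33846/0.5395 = 0.62736
x = ρ cos φ = 0.10940 × cos(330.07°) = 0.09481
y = ρ sin φ = 0.10940 × sin(330.07°) = -0.05458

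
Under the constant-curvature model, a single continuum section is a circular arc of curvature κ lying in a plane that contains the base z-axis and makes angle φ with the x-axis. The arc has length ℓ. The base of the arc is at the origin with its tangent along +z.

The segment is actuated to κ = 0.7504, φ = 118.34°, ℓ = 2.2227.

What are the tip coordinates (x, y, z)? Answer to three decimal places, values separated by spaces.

-0.694 1.287 1.326

θ = κ·ℓ = 0.7504 × 2.2227 = 1.66791 rad
ρ = (1 − cos θ)/κ = (1 − -0.09697)/0.7504 = 1.46184
z = sin θ / κ = 0.99529/0.7504 = 1.32634
x = ρ cos φ = 1.46184 × cos(118.34°) = -0.69394
y = ρ sin φ = 1.46184 × sin(118.34°) = 1.28663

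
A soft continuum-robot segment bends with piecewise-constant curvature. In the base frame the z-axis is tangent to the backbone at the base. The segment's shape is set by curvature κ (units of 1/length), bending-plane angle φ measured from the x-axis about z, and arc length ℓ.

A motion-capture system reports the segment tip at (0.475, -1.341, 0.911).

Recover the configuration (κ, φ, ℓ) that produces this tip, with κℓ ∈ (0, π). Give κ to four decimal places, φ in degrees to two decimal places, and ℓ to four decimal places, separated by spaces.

ρ = √(x²+y²) = √(0.475² + -1.341²) = 1.42264
φ = atan2(y, x) mod 360° = atan2(-1.341, 0.475) = 289.5048°
|p|² = ρ² + z² = 1.42264² + 0.911² = 2.85383
κ = 2ρ / |p|² = 2×1.42264 / 2.85383 = 0.99701
θ = 2·atan2(ρ, z) = 2·atan2(1.42264, 0.911) = 2.00246 rad
ℓ = θ/κ = 2.00246/0.99701 = 2.00847

0.9970 289.50 2.0085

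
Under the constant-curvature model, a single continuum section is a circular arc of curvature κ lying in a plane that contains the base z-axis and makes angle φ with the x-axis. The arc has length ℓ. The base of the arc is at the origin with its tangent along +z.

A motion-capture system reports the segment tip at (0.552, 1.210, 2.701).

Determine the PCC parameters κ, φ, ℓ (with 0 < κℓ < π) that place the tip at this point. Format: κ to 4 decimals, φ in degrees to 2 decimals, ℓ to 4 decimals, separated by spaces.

0.2935 65.48 3.1184

ρ = √(x²+y²) = √(0.552² + 1.210²) = 1.32996
φ = atan2(y, x) mod 360° = atan2(1.210, 0.552) = 65.4776°
|p|² = ρ² + z² = 1.32996² + 2.701² = 9.06420
κ = 2ρ / |p|² = 2×1.32996 / 9.06420 = 0.29345
θ = 2·atan2(ρ, z) = 2·atan2(1.32996, 2.701) = 0.91509 rad
ℓ = θ/κ = 0.91509/0.29345 = 3.11835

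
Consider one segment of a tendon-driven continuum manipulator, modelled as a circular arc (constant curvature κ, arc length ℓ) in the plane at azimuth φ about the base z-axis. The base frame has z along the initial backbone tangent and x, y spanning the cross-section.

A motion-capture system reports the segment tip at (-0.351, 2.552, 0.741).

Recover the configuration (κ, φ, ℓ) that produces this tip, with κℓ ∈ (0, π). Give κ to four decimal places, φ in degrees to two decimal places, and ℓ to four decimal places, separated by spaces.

ρ = √(x²+y²) = √(-0.351² + 2.552²) = 2.57603
φ = atan2(y, x) mod 360° = atan2(2.552, -0.351) = 97.8313°
|p|² = ρ² + z² = 2.57603² + 0.741² = 7.18499
κ = 2ρ / |p|² = 2×2.57603 / 7.18499 = 0.71706
θ = 2·atan2(ρ, z) = 2·atan2(2.57603, 0.741) = 2.58141 rad
ℓ = θ/κ = 2.58141/0.71706 = 3.60000

0.7171 97.83 3.6000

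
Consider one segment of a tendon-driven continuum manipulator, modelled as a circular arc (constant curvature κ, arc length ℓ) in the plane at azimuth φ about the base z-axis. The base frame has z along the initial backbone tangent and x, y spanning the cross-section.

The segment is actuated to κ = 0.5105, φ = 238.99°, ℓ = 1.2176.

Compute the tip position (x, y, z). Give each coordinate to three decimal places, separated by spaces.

-0.189 -0.314 1.141

θ = κ·ℓ = 0.5105 × 1.2176 = 0.62158 rad
ρ = (1 − cos θ)/κ = (1 − 0.81296)/0.5105 = 0.36639
z = sin θ / κ = 0.58232/0.5105 = 1.14069
x = ρ cos φ = 0.36639 × cos(238.99°) = -0.18876
y = ρ sin φ = 0.36639 × sin(238.99°) = -0.31403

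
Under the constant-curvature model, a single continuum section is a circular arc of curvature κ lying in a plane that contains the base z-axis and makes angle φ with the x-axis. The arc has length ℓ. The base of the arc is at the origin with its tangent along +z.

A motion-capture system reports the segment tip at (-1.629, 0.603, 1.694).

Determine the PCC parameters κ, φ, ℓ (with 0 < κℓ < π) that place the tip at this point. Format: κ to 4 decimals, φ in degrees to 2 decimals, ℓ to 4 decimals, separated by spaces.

0.5901 159.69 2.7043

ρ = √(x²+y²) = √(-1.629² + 0.603²) = 1.73702
φ = atan2(y, x) mod 360° = atan2(0.603, -1.629) = 159.6872°
|p|² = ρ² + z² = 1.73702² + 1.694² = 5.88689
κ = 2ρ / |p|² = 2×1.73702 / 5.88689 = 0.59013
θ = 2·atan2(ρ, z) = 2·atan2(1.73702, 1.694) = 1.59587 rad
ℓ = θ/κ = 1.59587/0.59013 = 2.70426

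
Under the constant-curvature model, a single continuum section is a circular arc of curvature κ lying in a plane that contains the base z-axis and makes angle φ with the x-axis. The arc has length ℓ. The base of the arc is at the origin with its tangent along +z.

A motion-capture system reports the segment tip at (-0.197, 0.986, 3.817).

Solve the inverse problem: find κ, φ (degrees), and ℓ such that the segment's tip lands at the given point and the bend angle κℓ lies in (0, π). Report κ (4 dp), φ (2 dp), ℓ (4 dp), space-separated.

0.1291 101.30 3.9912

ρ = √(x²+y²) = √(-0.197² + 0.986²) = 1.00549
φ = atan2(y, x) mod 360° = atan2(0.986, -0.197) = 101.2988°
|p|² = ρ² + z² = 1.00549² + 3.817² = 15.58049
κ = 2ρ / |p|² = 2×1.00549 / 15.58049 = 0.12907
θ = 2·atan2(ρ, z) = 2·atan2(1.00549, 3.817) = 0.51514 rad
ℓ = θ/κ = 0.51514/0.12907 = 3.99120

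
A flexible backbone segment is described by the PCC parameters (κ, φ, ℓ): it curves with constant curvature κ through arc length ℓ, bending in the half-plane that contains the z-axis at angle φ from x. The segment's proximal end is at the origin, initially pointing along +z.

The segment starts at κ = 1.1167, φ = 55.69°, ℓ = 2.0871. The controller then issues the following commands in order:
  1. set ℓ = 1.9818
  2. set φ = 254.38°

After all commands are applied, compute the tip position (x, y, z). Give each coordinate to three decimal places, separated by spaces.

-0.386 -1.379 0.717

initial: κ=1.1167, φ=55.69°, ℓ=2.0871
cmd 1: set ℓ=1.9818 → (κ,φ,ℓ)=(1.1167,55.69°,1.9818) → tip=(0.8071,1.1828,0.7171)
cmd 2: set φ=254.38° → (κ,φ,ℓ)=(1.1167,254.38°,1.9818) → tip=(-0.3856,-1.3790,0.7171)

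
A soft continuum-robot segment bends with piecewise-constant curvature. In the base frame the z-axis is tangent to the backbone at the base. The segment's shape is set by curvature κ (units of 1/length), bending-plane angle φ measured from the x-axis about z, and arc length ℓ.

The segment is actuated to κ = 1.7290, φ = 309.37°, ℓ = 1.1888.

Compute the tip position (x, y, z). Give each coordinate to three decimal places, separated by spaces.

0.538 -0.655 0.512

θ = κ·ℓ = 1.7290 × 1.1888 = 2.05544 rad
ρ = (1 − cos θ)/κ = (1 − -0.46589)/1.7290 = 0.84782
z = sin θ / κ = 0.88484/1.7290 = 0.51177
x = ρ cos φ = 0.84782 × cos(309.37°) = 0.53780
y = ρ sin φ = 0.84782 × sin(309.37°) = -0.65542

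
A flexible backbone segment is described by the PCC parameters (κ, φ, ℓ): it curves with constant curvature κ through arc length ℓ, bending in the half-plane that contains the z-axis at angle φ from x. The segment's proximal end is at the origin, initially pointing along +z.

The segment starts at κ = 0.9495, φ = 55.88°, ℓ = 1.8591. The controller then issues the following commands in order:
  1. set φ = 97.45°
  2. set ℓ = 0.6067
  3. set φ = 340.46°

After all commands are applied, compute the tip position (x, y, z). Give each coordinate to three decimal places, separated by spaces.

initial: κ=0.9495, φ=55.88°, ℓ=1.8591
cmd 1: set φ=97.45° → (κ,φ,ℓ)=(0.9495,97.45°,1.8591) → tip=(-0.1629,1.2460,1.0333)
cmd 2: set ℓ=0.6067 → (κ,φ,ℓ)=(0.9495,97.45°,0.6067) → tip=(-0.0220,0.1685,0.5737)
cmd 3: set φ=340.46° → (κ,φ,ℓ)=(0.9495,340.46°,0.6067) → tip=(0.1602,-0.0568,0.5737)

0.160 -0.057 0.574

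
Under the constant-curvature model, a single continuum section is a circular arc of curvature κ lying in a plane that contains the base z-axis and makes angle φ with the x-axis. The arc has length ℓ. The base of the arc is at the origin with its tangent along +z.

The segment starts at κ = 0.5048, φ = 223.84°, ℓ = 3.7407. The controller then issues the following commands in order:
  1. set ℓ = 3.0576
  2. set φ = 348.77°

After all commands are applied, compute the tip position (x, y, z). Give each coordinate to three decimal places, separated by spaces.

initial: κ=0.5048, φ=223.84°, ℓ=3.7407
cmd 1: set ℓ=3.0576 → (κ,φ,ℓ)=(0.5048,223.84°,3.0576) → tip=(-1.3898,-1.3346,1.9802)
cmd 2: set φ=348.77° → (κ,φ,ℓ)=(0.5048,348.77°,3.0576) → tip=(1.8900,-0.3753,1.9802)

1.890 -0.375 1.980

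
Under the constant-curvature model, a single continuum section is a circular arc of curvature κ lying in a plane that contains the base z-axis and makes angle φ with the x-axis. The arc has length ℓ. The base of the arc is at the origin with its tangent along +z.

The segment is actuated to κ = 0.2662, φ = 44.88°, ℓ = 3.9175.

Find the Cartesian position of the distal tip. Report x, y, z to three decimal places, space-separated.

θ = κ·ℓ = 0.2662 × 3.9175 = 1.04284 rad
ρ = (1 − cos θ)/κ = (1 − 0.50377)/0.2662 = 1.86412
z = sin θ / κ = 0.86384/0.2662 = 3.24507
x = ρ cos φ = 1.86412 × cos(44.88°) = 1.32089
y = ρ sin φ = 1.86412 × sin(44.88°) = 1.31537

1.321 1.315 3.245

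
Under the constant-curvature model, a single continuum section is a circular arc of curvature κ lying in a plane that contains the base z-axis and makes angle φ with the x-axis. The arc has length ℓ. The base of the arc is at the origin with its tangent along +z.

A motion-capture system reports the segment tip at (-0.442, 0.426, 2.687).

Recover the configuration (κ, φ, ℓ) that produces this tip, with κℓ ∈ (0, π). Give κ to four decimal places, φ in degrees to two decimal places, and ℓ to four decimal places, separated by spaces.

0.1616 136.06 2.7795

ρ = √(x²+y²) = √(-0.442² + 0.426²) = 0.61387
φ = atan2(y, x) mod 360° = atan2(0.426, -0.442) = 136.0560°
|p|² = ρ² + z² = 0.61387² + 2.687² = 7.59681
κ = 2ρ / |p|² = 2×0.61387 / 7.59681 = 0.16161
θ = 2·atan2(ρ, z) = 2·atan2(0.61387, 2.687) = 0.44921 rad
ℓ = θ/κ = 0.44921/0.16161 = 2.77954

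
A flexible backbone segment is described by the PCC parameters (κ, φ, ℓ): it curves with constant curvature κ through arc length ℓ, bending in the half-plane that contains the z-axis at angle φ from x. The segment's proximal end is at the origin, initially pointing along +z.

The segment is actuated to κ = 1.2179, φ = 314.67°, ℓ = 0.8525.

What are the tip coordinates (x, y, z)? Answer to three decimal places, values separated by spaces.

0.284 -0.287 0.707

θ = κ·ℓ = 1.2179 × 0.8525 = 1.03826 rad
ρ = (1 − cos θ)/κ = (1 − 0.50772)/1.2179 = 0.40420
z = sin θ / κ = 0.86152/1.2179 = 0.70738
x = ρ cos φ = 0.40420 × cos(314.67°) = 0.28416
y = ρ sin φ = 0.40420 × sin(314.67°) = -0.28746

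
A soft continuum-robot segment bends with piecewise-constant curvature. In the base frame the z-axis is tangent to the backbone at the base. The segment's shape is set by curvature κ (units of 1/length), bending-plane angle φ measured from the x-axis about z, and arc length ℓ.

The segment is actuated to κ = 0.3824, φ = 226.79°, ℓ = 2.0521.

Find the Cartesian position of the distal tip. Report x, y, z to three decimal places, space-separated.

θ = κ·ℓ = 0.3824 × 2.0521 = 0.78472 rad
ρ = (1 − cos θ)/κ = (1 − 0.70758)/0.3824 = 0.76469
z = sin θ / κ = 0.70663/0.3824 = 1.84788
x = ρ cos φ = 0.76469 × cos(226.79°) = -0.52356
y = ρ sin φ = 0.76469 × sin(226.79°) = -0.55734

-0.524 -0.557 1.848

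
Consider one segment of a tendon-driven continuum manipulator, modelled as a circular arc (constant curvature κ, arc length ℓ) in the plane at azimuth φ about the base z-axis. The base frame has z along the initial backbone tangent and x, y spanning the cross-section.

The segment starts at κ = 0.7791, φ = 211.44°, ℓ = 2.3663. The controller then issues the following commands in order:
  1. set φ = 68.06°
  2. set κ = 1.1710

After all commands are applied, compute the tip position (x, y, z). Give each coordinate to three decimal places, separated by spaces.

0.616 1.530 0.309

initial: κ=0.7791, φ=211.44°, ℓ=2.3663
cmd 1: set φ=68.06° → (κ,φ,ℓ)=(0.7791,68.06°,2.3663) → tip=(0.6088,1.5113,1.2361)
cmd 2: set κ=1.1710 → (κ,φ,ℓ)=(1.1710,68.06°,2.3663) → tip=(0.6165,1.5305,0.3093)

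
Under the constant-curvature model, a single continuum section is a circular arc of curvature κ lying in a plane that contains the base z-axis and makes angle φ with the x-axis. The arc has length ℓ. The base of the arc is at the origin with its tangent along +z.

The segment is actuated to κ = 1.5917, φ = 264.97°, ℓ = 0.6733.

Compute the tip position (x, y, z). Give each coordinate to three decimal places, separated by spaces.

-0.029 -0.326 0.552

θ = κ·ℓ = 1.5917 × 0.6733 = 1.07169 rad
ρ = (1 − cos θ)/κ = (1 − 0.47864)/1.5917 = 0.32755
z = sin θ / κ = 0.87801/1.5917 = 0.55162
x = ρ cos φ = 0.32755 × cos(264.97°) = -0.02872
y = ρ sin φ = 0.32755 × sin(264.97°) = -0.32629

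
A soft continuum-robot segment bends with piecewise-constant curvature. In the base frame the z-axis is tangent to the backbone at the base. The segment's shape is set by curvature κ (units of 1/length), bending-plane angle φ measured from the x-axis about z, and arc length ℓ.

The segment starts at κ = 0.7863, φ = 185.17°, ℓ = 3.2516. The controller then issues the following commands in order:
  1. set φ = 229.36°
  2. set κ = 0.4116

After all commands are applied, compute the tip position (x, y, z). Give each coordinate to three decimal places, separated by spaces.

initial: κ=0.7863, φ=185.17°, ℓ=3.2516
cmd 1: set φ=229.36° → (κ,φ,ℓ)=(0.7863,229.36°,3.2516) → tip=(-1.5190,-1.7697,0.7021)
cmd 2: set κ=0.4116 → (κ,φ,ℓ)=(0.4116,229.36°,3.2516) → tip=(-1.2179,-1.4189,2.3642)

-1.218 -1.419 2.364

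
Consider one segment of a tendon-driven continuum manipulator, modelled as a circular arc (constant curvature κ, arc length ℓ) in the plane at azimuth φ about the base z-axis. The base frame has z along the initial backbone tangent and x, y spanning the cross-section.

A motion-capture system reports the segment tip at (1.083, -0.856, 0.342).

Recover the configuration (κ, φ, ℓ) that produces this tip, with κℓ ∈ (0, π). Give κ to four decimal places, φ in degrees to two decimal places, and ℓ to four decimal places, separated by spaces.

1.3650 321.68 1.9457

ρ = √(x²+y²) = √(1.083² + -0.856²) = 1.38044
φ = atan2(y, x) mod 360° = atan2(-0.856, 1.083) = 321.6773°
|p|² = ρ² + z² = 1.38044² + 0.342² = 2.02259
κ = 2ρ / |p|² = 2×1.38044 / 2.02259 = 1.36503
θ = 2·atan2(ρ, z) = 2·atan2(1.38044, 0.342) = 2.65588 rad
ℓ = θ/κ = 2.65588/1.36503 = 1.94566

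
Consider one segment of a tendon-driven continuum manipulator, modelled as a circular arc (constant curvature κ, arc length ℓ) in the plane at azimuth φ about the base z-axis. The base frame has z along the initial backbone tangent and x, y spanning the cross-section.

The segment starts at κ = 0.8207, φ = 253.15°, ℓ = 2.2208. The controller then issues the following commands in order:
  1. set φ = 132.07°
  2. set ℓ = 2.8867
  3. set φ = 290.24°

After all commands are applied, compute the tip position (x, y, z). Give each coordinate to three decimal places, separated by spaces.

0.723 -1.962 0.850

initial: κ=0.8207, φ=253.15°, ℓ=2.2208
cmd 1: set φ=132.07° → (κ,φ,ℓ)=(0.8207,132.07°,2.2208) → tip=(-1.0198,1.1299,1.1800)
cmd 2: set ℓ=2.8867 → (κ,φ,ℓ)=(0.8207,132.07°,2.8867) → tip=(-1.4011,1.5523,0.8504)
cmd 3: set φ=290.24° → (κ,φ,ℓ)=(0.8207,290.24°,2.8867) → tip=(0.7234,-1.9620,0.8504)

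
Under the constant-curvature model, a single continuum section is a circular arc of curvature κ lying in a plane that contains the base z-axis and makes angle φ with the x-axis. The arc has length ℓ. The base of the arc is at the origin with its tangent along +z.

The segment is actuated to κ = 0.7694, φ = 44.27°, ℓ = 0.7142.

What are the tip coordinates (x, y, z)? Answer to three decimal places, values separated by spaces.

θ = κ·ℓ = 0.7694 × 0.7142 = 0.54951 rad
ρ = (1 − cos θ)/κ = (1 − 0.85278)/0.7694 = 0.19134
z = sin θ / κ = 0.52227/0.7694 = 0.67880
x = ρ cos φ = 0.19134 × cos(44.27°) = 0.13701
y = ρ sin φ = 0.19134 × sin(44.27°) = 0.13356

0.137 0.134 0.679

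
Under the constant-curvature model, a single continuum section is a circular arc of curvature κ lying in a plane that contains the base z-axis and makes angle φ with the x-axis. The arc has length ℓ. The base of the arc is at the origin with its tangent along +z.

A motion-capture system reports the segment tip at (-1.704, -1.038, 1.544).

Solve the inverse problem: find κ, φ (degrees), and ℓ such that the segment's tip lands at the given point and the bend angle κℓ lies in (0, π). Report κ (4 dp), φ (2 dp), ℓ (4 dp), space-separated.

ρ = √(x²+y²) = √(-1.704² + -1.038²) = 1.99526
φ = atan2(y, x) mod 360° = atan2(-1.038, -1.704) = 211.3479°
|p|² = ρ² + z² = 1.99526² + 1.544² = 6.36500
κ = 2ρ / |p|² = 2×1.99526 / 6.36500 = 0.62695
θ = 2·atan2(ρ, z) = 2·atan2(1.99526, 1.544) = 1.82443 rad
ℓ = θ/κ = 1.82443/0.62695 = 2.91002

0.6269 211.35 2.9100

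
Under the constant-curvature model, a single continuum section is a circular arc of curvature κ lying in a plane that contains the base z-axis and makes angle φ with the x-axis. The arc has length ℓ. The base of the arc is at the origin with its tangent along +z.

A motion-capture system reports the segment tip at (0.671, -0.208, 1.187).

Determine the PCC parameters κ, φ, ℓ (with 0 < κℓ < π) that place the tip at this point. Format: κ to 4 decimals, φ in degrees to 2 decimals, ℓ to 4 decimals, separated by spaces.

ρ = √(x²+y²) = √(0.671² + -0.208²) = 0.70250
φ = atan2(y, x) mod 360° = atan2(-0.208, 0.671) = 342.7773°
|p|² = ρ² + z² = 0.70250² + 1.187² = 1.90247
κ = 2ρ / |p|² = 2×0.70250 / 1.90247 = 0.73851
θ = 2·atan2(ρ, z) = 2·atan2(0.70250, 1.187) = 1.06878 rad
ℓ = θ/κ = 1.06878/0.73851 = 1.44721

0.7385 342.78 1.4472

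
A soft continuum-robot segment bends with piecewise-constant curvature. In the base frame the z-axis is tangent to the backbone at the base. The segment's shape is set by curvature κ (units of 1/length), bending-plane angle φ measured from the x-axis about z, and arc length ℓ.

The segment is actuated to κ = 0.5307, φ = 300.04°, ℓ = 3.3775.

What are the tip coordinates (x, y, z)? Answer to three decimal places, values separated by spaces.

1.151 -1.990 1.838

θ = κ·ℓ = 0.5307 × 3.3775 = 1.79244 rad
ρ = (1 − cos θ)/κ = (1 − -0.21983)/0.5307 = 2.29854
z = sin θ / κ = 0.97554/0.5307 = 1.83821
x = ρ cos φ = 2.29854 × cos(300.04°) = 1.15066
y = ρ sin φ = 2.29854 × sin(300.04°) = -1.98979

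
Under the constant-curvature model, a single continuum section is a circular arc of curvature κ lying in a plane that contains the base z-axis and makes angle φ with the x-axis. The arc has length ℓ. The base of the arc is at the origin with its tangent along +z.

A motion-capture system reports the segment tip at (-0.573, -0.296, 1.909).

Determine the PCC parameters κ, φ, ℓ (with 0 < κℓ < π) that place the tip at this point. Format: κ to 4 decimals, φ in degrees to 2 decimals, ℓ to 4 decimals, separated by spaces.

0.3177 207.32 2.0511

ρ = √(x²+y²) = √(-0.573² + -0.296²) = 0.64494
φ = atan2(y, x) mod 360° = atan2(-0.296, -0.573) = 207.3199°
|p|² = ρ² + z² = 0.64494² + 1.909² = 4.06023
κ = 2ρ / |p|² = 2×0.64494 / 4.06023 = 0.31769
θ = 2·atan2(ρ, z) = 2·atan2(0.64494, 1.909) = 0.65160 rad
ℓ = θ/κ = 0.65160/0.31769 = 2.05109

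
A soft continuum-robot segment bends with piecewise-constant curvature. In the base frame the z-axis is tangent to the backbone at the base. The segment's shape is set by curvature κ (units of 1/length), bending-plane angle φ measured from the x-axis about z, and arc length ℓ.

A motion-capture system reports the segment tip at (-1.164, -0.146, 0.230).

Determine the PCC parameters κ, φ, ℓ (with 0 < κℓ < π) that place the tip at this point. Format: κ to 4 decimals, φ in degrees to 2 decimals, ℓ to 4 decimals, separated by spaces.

1.6417 187.15 1.6777

ρ = √(x²+y²) = √(-1.164² + -0.146²) = 1.17312
φ = atan2(y, x) mod 360° = atan2(-0.146, -1.164) = 187.1492°
|p|² = ρ² + z² = 1.17312² + 0.230² = 1.42911
κ = 2ρ / |p|² = 2×1.17312 / 1.42911 = 1.64175
θ = 2·atan2(ρ, z) = 2·atan2(1.17312, 0.230) = 2.75439 rad
ℓ = θ/κ = 2.75439/1.64175 = 1.67772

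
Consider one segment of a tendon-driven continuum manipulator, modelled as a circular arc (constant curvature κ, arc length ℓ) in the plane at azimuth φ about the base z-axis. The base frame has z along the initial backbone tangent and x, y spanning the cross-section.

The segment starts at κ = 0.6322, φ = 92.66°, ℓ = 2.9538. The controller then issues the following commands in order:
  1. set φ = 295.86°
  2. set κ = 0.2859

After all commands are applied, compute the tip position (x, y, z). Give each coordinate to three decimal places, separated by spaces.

0.512 -1.057 2.615

initial: κ=0.6322, φ=92.66°, ℓ=2.9538
cmd 1: set φ=295.86° → (κ,φ,ℓ)=(0.6322,295.86°,2.9538) → tip=(0.8916,-1.8394,1.5127)
cmd 2: set κ=0.2859 → (κ,φ,ℓ)=(0.2859,295.86°,2.9538) → tip=(0.5124,-1.0572,2.6150)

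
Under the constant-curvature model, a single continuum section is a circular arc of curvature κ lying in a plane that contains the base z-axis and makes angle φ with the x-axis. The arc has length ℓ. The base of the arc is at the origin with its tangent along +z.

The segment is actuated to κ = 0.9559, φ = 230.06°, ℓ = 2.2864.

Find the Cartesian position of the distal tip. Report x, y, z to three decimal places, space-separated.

θ = κ·ℓ = 0.9559 × 2.2864 = 2.18557 rad
ρ = (1 − cos θ)/κ = (1 − -0.57677)/0.9559 = 1.64952
z = sin θ / κ = 0.81690/0.9559 = 0.85459
x = ρ cos φ = 1.64952 × cos(230.06°) = -1.05897
y = ρ sin φ = 1.64952 × sin(230.06°) = -1.26471

-1.059 -1.265 0.855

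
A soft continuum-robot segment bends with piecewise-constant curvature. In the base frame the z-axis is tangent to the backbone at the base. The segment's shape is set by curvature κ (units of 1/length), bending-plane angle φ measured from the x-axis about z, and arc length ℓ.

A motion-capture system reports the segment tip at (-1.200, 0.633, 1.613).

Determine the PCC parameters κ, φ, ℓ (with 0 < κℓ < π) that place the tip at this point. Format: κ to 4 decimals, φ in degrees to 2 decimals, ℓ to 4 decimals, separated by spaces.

0.6108 152.19 2.2898

ρ = √(x²+y²) = √(-1.200² + 0.633²) = 1.35672
φ = atan2(y, x) mod 360° = atan2(0.633, -1.200) = 152.1884°
|p|² = ρ² + z² = 1.35672² + 1.613² = 4.44246
κ = 2ρ / |p|² = 2×1.35672 / 4.44246 = 0.61080
θ = 2·atan2(ρ, z) = 2·atan2(1.35672, 1.613) = 1.39863 rad
ℓ = θ/κ = 1.39863/0.61080 = 2.28984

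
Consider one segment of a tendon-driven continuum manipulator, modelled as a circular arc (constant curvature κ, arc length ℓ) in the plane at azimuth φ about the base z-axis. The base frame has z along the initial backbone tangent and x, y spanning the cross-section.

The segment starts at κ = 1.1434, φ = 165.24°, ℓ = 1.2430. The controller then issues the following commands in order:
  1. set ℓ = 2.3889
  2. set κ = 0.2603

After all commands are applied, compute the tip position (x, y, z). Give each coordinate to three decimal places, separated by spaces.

-0.695 0.183 2.238

initial: κ=1.1434, φ=165.24°, ℓ=1.2430
cmd 1: set ℓ=2.3889 → (κ,φ,ℓ)=(1.1434,165.24°,2.3889) → tip=(-1.6213,0.4272,0.3487)
cmd 2: set κ=0.2603 → (κ,φ,ℓ)=(0.2603,165.24°,2.3889) → tip=(-0.6954,0.1832,2.2379)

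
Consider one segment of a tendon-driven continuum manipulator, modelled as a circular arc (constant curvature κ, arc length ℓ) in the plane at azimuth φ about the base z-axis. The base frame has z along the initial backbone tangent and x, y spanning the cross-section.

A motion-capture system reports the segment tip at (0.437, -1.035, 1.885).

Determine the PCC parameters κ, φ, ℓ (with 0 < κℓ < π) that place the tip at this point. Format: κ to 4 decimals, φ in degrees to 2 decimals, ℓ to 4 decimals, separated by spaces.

ρ = √(x²+y²) = √(0.437² + -1.035²) = 1.12347
φ = atan2(y, x) mod 360° = atan2(-1.035, 0.437) = 292.8906°
|p|² = ρ² + z² = 1.12347² + 1.885² = 4.81542
κ = 2ρ / |p|² = 2×1.12347 / 4.81542 = 0.46662
θ = 2·atan2(ρ, z) = 2·atan2(1.12347, 1.885) = 1.07496 rad
ℓ = θ/κ = 1.07496/0.46662 = 2.30373

0.4666 292.89 2.3037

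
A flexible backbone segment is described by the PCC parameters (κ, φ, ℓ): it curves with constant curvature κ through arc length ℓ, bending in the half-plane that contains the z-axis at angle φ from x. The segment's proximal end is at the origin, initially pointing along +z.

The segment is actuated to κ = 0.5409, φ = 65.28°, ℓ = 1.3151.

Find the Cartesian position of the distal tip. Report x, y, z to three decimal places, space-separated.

θ = κ·ℓ = 0.5409 × 1.3151 = 0.71134 rad
ρ = (1 − cos θ)/κ = (1 − 0.75749)/0.5409 = 0.44835
z = sin θ / κ = 0.65285/0.5409 = 1.20697
x = ρ cos φ = 0.44835 × cos(65.28°) = 0.18749
y = ρ sin φ = 0.44835 × sin(65.28°) = 0.40726

0.187 0.407 1.207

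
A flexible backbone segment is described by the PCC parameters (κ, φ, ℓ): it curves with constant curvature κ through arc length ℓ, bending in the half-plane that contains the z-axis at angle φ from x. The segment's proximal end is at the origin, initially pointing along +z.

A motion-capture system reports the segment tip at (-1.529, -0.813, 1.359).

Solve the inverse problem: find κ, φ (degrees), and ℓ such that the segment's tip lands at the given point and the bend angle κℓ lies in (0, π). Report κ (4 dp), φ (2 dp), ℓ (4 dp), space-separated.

ρ = √(x²+y²) = √(-1.529² + -0.813²) = 1.73171
φ = atan2(y, x) mod 360° = atan2(-0.813, -1.529) = 208.0005°
|p|² = ρ² + z² = 1.73171² + 1.359² = 4.84569
κ = 2ρ / |p|² = 2×1.73171 / 4.84569 = 0.71474
θ = 2·atan2(ρ, z) = 2·atan2(1.73171, 1.359) = 1.81082 rad
ℓ = θ/κ = 1.81082/0.71474 = 2.53353

0.7147 208.00 2.5335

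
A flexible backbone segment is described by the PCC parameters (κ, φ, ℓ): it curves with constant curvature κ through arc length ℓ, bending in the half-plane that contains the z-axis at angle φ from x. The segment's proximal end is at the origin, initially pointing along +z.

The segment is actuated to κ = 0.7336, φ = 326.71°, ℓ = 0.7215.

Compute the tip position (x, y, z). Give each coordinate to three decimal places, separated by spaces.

θ = κ·ℓ = 0.7336 × 0.7215 = 0.52929 rad
ρ = (1 − cos θ)/κ = (1 − 0.86316)/0.7336 = 0.18653
z = sin θ / κ = 0.50492/0.7336 = 0.68828
x = ρ cos φ = 0.18653 × cos(326.71°) = 0.15592
y = ρ sin φ = 0.18653 × sin(326.71°) = -0.10238

0.156 -0.102 0.688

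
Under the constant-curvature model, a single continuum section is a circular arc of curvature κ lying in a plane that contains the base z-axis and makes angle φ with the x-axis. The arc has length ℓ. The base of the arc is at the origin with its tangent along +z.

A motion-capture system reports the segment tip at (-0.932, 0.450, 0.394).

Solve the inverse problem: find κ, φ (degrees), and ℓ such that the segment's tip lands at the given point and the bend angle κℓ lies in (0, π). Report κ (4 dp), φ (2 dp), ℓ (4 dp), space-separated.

1.6878 154.23 1.4303

ρ = √(x²+y²) = √(-0.932² + 0.450²) = 1.03495
φ = atan2(y, x) mod 360° = atan2(0.450, -0.932) = 154.2272°
|p|² = ρ² + z² = 1.03495² + 0.394² = 1.22636
κ = 2ρ / |p|² = 2×1.03495 / 1.22636 = 1.68784
θ = 2·atan2(ρ, z) = 2·atan2(1.03495, 0.394) = 2.41409 rad
ℓ = θ/κ = 2.41409/1.68784 = 1.43028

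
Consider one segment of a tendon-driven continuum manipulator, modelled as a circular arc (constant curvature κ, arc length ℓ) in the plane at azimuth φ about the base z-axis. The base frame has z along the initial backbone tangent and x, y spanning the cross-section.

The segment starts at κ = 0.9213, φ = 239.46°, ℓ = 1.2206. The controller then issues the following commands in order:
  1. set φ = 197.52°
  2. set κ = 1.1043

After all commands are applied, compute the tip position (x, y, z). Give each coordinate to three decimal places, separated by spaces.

initial: κ=0.9213, φ=239.46°, ℓ=1.2206
cmd 1: set φ=197.52° → (κ,φ,ℓ)=(0.9213,197.52°,1.2206) → tip=(-0.5883,-0.1857,0.9791)
cmd 2: set κ=1.1043 → (κ,φ,ℓ)=(1.1043,197.52°,1.2206) → tip=(-0.6727,-0.2123,0.8832)

-0.673 -0.212 0.883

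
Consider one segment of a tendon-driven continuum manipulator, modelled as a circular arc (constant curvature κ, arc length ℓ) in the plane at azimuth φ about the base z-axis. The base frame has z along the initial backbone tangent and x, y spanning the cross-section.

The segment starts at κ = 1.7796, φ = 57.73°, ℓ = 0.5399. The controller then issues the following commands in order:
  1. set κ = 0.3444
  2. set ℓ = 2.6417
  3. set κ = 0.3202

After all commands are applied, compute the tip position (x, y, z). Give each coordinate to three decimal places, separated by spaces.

initial: κ=1.7796, φ=57.73°, ℓ=0.5399
cmd 1: set κ=0.3444 → (κ,φ,ℓ)=(0.3444,57.73°,0.5399) → tip=(0.0267,0.0423,0.5368)
cmd 2: set ℓ=2.6417 → (κ,φ,ℓ)=(0.3444,57.73°,2.6417) → tip=(0.5986,0.9479,2.2920)
cmd 3: set κ=0.3202 → (κ,φ,ℓ)=(0.3202,57.73°,2.6417) → tip=(0.5618,0.8897,2.3378)

0.562 0.890 2.338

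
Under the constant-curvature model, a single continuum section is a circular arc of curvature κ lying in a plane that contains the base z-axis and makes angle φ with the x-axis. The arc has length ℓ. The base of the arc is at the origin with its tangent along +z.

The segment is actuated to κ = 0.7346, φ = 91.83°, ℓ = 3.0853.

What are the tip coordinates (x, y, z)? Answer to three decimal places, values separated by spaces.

θ = κ·ℓ = 0.7346 × 3.0853 = 2.26646 rad
ρ = (1 − cos θ)/κ = (1 − -0.64090)/0.7346 = 2.23373
z = sin θ / κ = 0.76763/0.7346 = 1.04496
x = ρ cos φ = 2.23373 × cos(91.83°) = -0.07133
y = ρ sin φ = 2.23373 × sin(91.83°) = 2.23259

-0.071 2.233 1.045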